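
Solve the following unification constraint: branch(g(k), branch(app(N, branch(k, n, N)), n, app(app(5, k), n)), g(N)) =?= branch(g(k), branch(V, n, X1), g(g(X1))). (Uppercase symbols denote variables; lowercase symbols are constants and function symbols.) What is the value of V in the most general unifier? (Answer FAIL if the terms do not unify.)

app(g(app(app(5, k), n)), branch(k, n, g(app(app(5, k), n))))

Decompose branch/3: g(k) =?= g(k),  branch(app(N, branch(k, n, N)), n, app(app(5, k), n)) =?= branch(V, n, X1),  g(N) =?= g(g(X1)).
Delete trivial equation g(k) =?= g(k).
Decompose branch/3: app(N, branch(k, n, N)) =?= V,  n =?= n,  app(app(5, k), n) =?= X1.
Bind V := app(N, branch(k, n, N)); no other remaining equation mentions V.
Delete trivial equation n =?= n.
Bind X1 := app(app(5, k), n); substituting into the remaining equation gives: g(N) =?= g(g(app(app(5, k), n))).
Decompose g/1: N =?= g(app(app(5, k), n)).
Bind N := g(app(app(5, k), n)). Substituting into the earlier binding gives V := app(g(app(app(5, k), n)), branch(k, n, g(app(app(5, k), n)))).
MGU = { V -> app(g(app(app(5, k), n)), branch(k, n, g(app(app(5, k), n)))), X1 -> app(app(5, k), n), N -> g(app(app(5, k), n)) }, so V -> app(g(app(app(5, k), n)), branch(k, n, g(app(app(5, k), n)))).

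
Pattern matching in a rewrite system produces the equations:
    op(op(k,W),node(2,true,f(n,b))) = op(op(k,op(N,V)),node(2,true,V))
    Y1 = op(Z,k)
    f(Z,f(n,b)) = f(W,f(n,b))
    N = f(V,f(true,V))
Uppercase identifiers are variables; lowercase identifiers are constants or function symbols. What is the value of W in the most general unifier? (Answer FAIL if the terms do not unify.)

Decompose op/2: op(k,W) = op(k,op(N,V)),  node(2,true,f(n,b)) = node(2,true,V).
Decompose op/2: k = k,  W = op(N,V).
Delete trivial equation k = k.
Bind W := op(N,V); substituting into the one remaining equation that mentions W gives: f(Z,f(n,b)) = f(op(N,V),f(n,b)).
Decompose node/3: 2 = 2,  true = true,  f(n,b) = V.
Delete trivial equation 2 = 2.
Delete trivial equation true = true.
Bind V := f(n,b); substituting into the 2 remaining equations that mention V gives: f(Z,f(n,b)) = f(op(N,f(n,b)),f(n,b)),  N = f(f(n,b),f(true,f(n,b))). Substituting into the earlier binding gives W := op(N,f(n,b)).
Bind Y1 := op(Z,k); no other remaining equation mentions Y1.
Decompose f/2: Z = op(N,f(n,b)),  f(n,b) = f(n,b).
Bind Z := op(N,f(n,b)); no other remaining equation mentions Z. Substituting into the earlier binding gives Y1 := op(op(N,f(n,b)),k).
Delete trivial equation f(n,b) = f(n,b).
Bind N := f(f(n,b),f(true,f(n,b))). Substituting into the earlier bindings gives W := op(f(f(n,b),f(true,f(n,b))),f(n,b)), Y1 := op(op(f(f(n,b),f(true,f(n,b))),f(n,b)),k), Z := op(f(f(n,b),f(true,f(n,b))),f(n,b)).
MGU = { W := op(f(f(n,b),f(true,f(n,b))),f(n,b)), V := f(n,b), Y1 := op(op(f(f(n,b),f(true,f(n,b))),f(n,b)),k), Z := op(f(f(n,b),f(true,f(n,b))),f(n,b)), N := f(f(n,b),f(true,f(n,b))) }, so W := op(f(f(n,b),f(true,f(n,b))),f(n,b)).

op(f(f(n,b),f(true,f(n,b))),f(n,b))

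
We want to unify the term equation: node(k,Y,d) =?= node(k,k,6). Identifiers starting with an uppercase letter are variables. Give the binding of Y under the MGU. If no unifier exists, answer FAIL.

FAIL

Decompose node/3: k =?= k,  Y =?= k,  d =?= 6.
Delete trivial equation k =?= k.
Bind Y := k; no other remaining equation mentions Y.
Clash: constants d and 6 differ; no unifier exists.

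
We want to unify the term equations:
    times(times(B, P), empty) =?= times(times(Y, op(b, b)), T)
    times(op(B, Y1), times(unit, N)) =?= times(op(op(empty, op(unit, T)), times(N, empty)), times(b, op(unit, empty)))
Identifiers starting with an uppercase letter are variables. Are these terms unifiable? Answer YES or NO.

Decompose times/2: times(B, P) =?= times(Y, op(b, b)),  empty =?= T.
Decompose times/2: B =?= Y,  P =?= op(b, b).
Bind B := Y; substituting into the one remaining equation that mentions B gives: times(op(Y, Y1), times(unit, N)) =?= times(op(op(empty, op(unit, T)), times(N, empty)), times(b, op(unit, empty))).
Bind P := op(b, b); no other remaining equation mentions P.
Bind T := empty; substituting into the remaining equation gives: times(op(Y, Y1), times(unit, N)) =?= times(op(op(empty, op(unit, empty)), times(N, empty)), times(b, op(unit, empty))).
Decompose times/2: op(Y, Y1) =?= op(op(empty, op(unit, empty)), times(N, empty)),  times(unit, N) =?= times(b, op(unit, empty)).
Decompose op/2: Y =?= op(empty, op(unit, empty)),  Y1 =?= times(N, empty).
Bind Y := op(empty, op(unit, empty)); no other remaining equation mentions Y. Substituting into the earlier binding gives B := op(empty, op(unit, empty)).
Bind Y1 := times(N, empty); no other remaining equation mentions Y1.
Decompose times/2: unit =?= b,  N =?= op(unit, empty).
Clash: constants unit and b differ; no unifier exists.

NO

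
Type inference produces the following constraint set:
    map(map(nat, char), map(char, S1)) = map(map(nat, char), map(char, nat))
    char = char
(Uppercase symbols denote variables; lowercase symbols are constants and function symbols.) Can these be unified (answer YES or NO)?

YES

Decompose map/2: map(nat, char) = map(nat, char),  map(char, S1) = map(char, nat).
Delete trivial equation map(nat, char) = map(nat, char).
Decompose map/2: char = char,  S1 = nat.
Delete trivial equation char = char.
Bind S1 := nat; no other remaining equation mentions S1.
Delete trivial equation char = char.
No equations remain and no clash or occurs-check failure arose, so a unifier exists.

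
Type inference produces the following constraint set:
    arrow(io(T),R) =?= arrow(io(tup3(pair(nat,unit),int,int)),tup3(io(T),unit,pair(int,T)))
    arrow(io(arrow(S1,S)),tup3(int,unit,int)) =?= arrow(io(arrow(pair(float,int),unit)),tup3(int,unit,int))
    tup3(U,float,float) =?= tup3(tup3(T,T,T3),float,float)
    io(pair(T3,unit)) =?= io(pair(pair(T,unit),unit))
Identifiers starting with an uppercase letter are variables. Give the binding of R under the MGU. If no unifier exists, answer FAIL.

Decompose arrow/2: io(T) =?= io(tup3(pair(nat,unit),int,int)),  R =?= tup3(io(T),unit,pair(int,T)).
Decompose io/1: T =?= tup3(pair(nat,unit),int,int).
Bind T := tup3(pair(nat,unit),int,int); substituting into the 3 remaining equations that mention T gives: R =?= tup3(io(tup3(pair(nat,unit),int,int)),unit,pair(int,tup3(pair(nat,unit),int,int))),  tup3(U,float,float) =?= tup3(tup3(tup3(pair(nat,unit),int,int),tup3(pair(nat,unit),int,int),T3),float,float),  io(pair(T3,unit)) =?= io(pair(pair(tup3(pair(nat,unit),int,int),unit),unit)).
Bind R := tup3(io(tup3(pair(nat,unit),int,int)),unit,pair(int,tup3(pair(nat,unit),int,int))); no other remaining equation mentions R.
Decompose arrow/2: io(arrow(S1,S)) =?= io(arrow(pair(float,int),unit)),  tup3(int,unit,int) =?= tup3(int,unit,int).
Decompose io/1: arrow(S1,S) =?= arrow(pair(float,int),unit).
Decompose arrow/2: S1 =?= pair(float,int),  S =?= unit.
Bind S1 := pair(float,int); no other remaining equation mentions S1.
Bind S := unit; no other remaining equation mentions S.
Delete trivial equation tup3(int,unit,int) =?= tup3(int,unit,int).
Decompose tup3/3: U =?= tup3(tup3(pair(nat,unit),int,int),tup3(pair(nat,unit),int,int),T3),  float =?= float,  float =?= float.
Bind U := tup3(tup3(pair(nat,unit),int,int),tup3(pair(nat,unit),int,int),T3); no other remaining equation mentions U.
Delete trivial equation float =?= float.
Delete trivial equation float =?= float.
Decompose io/1: pair(T3,unit) =?= pair(pair(tup3(pair(nat,unit),int,int),unit),unit).
Decompose pair/2: T3 =?= pair(tup3(pair(nat,unit),int,int),unit),  unit =?= unit.
Bind T3 := pair(tup3(pair(nat,unit),int,int),unit); no other remaining equation mentions T3. Substituting into the earlier binding gives U := tup3(tup3(pair(nat,unit),int,int),tup3(pair(nat,unit),int,int),pair(tup3(pair(nat,unit),int,int),unit)).
Delete trivial equation unit =?= unit.
MGU = { T -> tup3(pair(nat,unit),int,int), R -> tup3(io(tup3(pair(nat,unit),int,int)),unit,pair(int,tup3(pair(nat,unit),int,int))), S1 -> pair(float,int), S -> unit, U -> tup3(tup3(pair(nat,unit),int,int),tup3(pair(nat,unit),int,int),pair(tup3(pair(nat,unit),int,int),unit)), T3 -> pair(tup3(pair(nat,unit),int,int),unit) }, so R -> tup3(io(tup3(pair(nat,unit),int,int)),unit,pair(int,tup3(pair(nat,unit),int,int))).

tup3(io(tup3(pair(nat,unit),int,int)),unit,pair(int,tup3(pair(nat,unit),int,int)))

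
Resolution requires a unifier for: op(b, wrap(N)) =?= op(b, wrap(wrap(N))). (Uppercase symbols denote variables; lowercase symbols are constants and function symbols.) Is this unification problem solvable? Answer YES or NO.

NO

Decompose op/2: b =?= b,  wrap(N) =?= wrap(wrap(N)).
Delete trivial equation b =?= b.
Decompose wrap/1: N =?= wrap(N).
Occurs check fails: N occurs in wrap(N); the equation N =?= wrap(N) has no finite solution.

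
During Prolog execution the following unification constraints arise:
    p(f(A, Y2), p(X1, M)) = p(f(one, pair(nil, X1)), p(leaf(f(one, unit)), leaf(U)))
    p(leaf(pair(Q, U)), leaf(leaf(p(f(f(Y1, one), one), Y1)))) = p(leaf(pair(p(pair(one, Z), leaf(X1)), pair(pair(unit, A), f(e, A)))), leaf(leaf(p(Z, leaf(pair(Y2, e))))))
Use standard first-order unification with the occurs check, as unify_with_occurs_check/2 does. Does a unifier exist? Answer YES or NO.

YES

Decompose p/2: f(A, Y2) = f(one, pair(nil, X1)),  p(X1, M) = p(leaf(f(one, unit)), leaf(U)).
Decompose f/2: A = one,  Y2 = pair(nil, X1).
Bind A := one; substituting into the one remaining equation that mentions A gives: p(leaf(pair(Q, U)), leaf(leaf(p(f(f(Y1, one), one), Y1)))) = p(leaf(pair(p(pair(one, Z), leaf(X1)), pair(pair(unit, one), f(e, one)))), leaf(leaf(p(Z, leaf(pair(Y2, e)))))).
Bind Y2 := pair(nil, X1); substituting into the one remaining equation that mentions Y2 gives: p(leaf(pair(Q, U)), leaf(leaf(p(f(f(Y1, one), one), Y1)))) = p(leaf(pair(p(pair(one, Z), leaf(X1)), pair(pair(unit, one), f(e, one)))), leaf(leaf(p(Z, leaf(pair(pair(nil, X1), e)))))).
Decompose p/2: X1 = leaf(f(one, unit)),  M = leaf(U).
Bind X1 := leaf(f(one, unit)); substituting into the one remaining equation that mentions X1 gives: p(leaf(pair(Q, U)), leaf(leaf(p(f(f(Y1, one), one), Y1)))) = p(leaf(pair(p(pair(one, Z), leaf(leaf(f(one, unit)))), pair(pair(unit, one), f(e, one)))), leaf(leaf(p(Z, leaf(pair(pair(nil, leaf(f(one, unit))), e)))))). Substituting into the earlier binding gives Y2 := pair(nil, leaf(f(one, unit))).
Bind M := leaf(U); no other remaining equation mentions M.
Decompose p/2: leaf(pair(Q, U)) = leaf(pair(p(pair(one, Z), leaf(leaf(f(one, unit)))), pair(pair(unit, one), f(e, one)))),  leaf(leaf(p(f(f(Y1, one), one), Y1))) = leaf(leaf(p(Z, leaf(pair(pair(nil, leaf(f(one, unit))), e))))).
Decompose leaf/1: pair(Q, U) = pair(p(pair(one, Z), leaf(leaf(f(one, unit)))), pair(pair(unit, one), f(e, one))).
Decompose pair/2: Q = p(pair(one, Z), leaf(leaf(f(one, unit)))),  U = pair(pair(unit, one), f(e, one)).
Bind Q := p(pair(one, Z), leaf(leaf(f(one, unit)))); no other remaining equation mentions Q.
Bind U := pair(pair(unit, one), f(e, one)); no other remaining equation mentions U. Substituting into the earlier binding gives M := leaf(pair(pair(unit, one), f(e, one))).
Decompose leaf/1: leaf(p(f(f(Y1, one), one), Y1)) = leaf(p(Z, leaf(pair(pair(nil, leaf(f(one, unit))), e)))).
Decompose leaf/1: p(f(f(Y1, one), one), Y1) = p(Z, leaf(pair(pair(nil, leaf(f(one, unit))), e))).
Decompose p/2: f(f(Y1, one), one) = Z,  Y1 = leaf(pair(pair(nil, leaf(f(one, unit))), e)).
Bind Z := f(f(Y1, one), one); no other remaining equation mentions Z. Substituting into the earlier binding gives Q := p(pair(one, f(f(Y1, one), one)), leaf(leaf(f(one, unit)))).
Bind Y1 := leaf(pair(pair(nil, leaf(f(one, unit))), e)). Substituting into the earlier bindings gives Q := p(pair(one, f(f(leaf(pair(pair(nil, leaf(f(one, unit))), e)), one), one)), leaf(leaf(f(one, unit)))), Z := f(f(leaf(pair(pair(nil, leaf(f(one, unit))), e)), one), one).
No equations remain and no clash or occurs-check failure arose, so a unifier exists.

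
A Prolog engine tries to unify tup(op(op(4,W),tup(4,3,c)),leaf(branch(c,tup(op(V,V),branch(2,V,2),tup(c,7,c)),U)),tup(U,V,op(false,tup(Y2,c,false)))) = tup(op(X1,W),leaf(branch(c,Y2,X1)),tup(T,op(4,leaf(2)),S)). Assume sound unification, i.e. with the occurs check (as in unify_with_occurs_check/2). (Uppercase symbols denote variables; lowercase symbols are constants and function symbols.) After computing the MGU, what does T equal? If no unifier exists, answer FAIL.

op(4,tup(4,3,c))

Decompose tup/3: op(op(4,W),tup(4,3,c)) = op(X1,W),  leaf(branch(c,tup(op(V,V),branch(2,V,2),tup(c,7,c)),U)) = leaf(branch(c,Y2,X1)),  tup(U,V,op(false,tup(Y2,c,false))) = tup(T,op(4,leaf(2)),S).
Decompose op/2: op(4,W) = X1,  tup(4,3,c) = W.
Bind X1 := op(4,W); substituting into the one remaining equation that mentions X1 gives: leaf(branch(c,tup(op(V,V),branch(2,V,2),tup(c,7,c)),U)) = leaf(branch(c,Y2,op(4,W))).
Bind W := tup(4,3,c); substituting into the one remaining equation that mentions W gives: leaf(branch(c,tup(op(V,V),branch(2,V,2),tup(c,7,c)),U)) = leaf(branch(c,Y2,op(4,tup(4,3,c)))). Substituting into the earlier binding gives X1 := op(4,tup(4,3,c)).
Decompose leaf/1: branch(c,tup(op(V,V),branch(2,V,2),tup(c,7,c)),U) = branch(c,Y2,op(4,tup(4,3,c))).
Decompose branch/3: c = c,  tup(op(V,V),branch(2,V,2),tup(c,7,c)) = Y2,  U = op(4,tup(4,3,c)).
Delete trivial equation c = c.
Bind Y2 := tup(op(V,V),branch(2,V,2),tup(c,7,c)); substituting into the one remaining equation that mentions Y2 gives: tup(U,V,op(false,tup(tup(op(V,V),branch(2,V,2),tup(c,7,c)),c,false))) = tup(T,op(4,leaf(2)),S).
Bind U := op(4,tup(4,3,c)); substituting into the remaining equation gives: tup(op(4,tup(4,3,c)),V,op(false,tup(tup(op(V,V),branch(2,V,2),tup(c,7,c)),c,false))) = tup(T,op(4,leaf(2)),S).
Decompose tup/3: op(4,tup(4,3,c)) = T,  V = op(4,leaf(2)),  op(false,tup(tup(op(V,V),branch(2,V,2),tup(c,7,c)),c,false)) = S.
Bind T := op(4,tup(4,3,c)); no other remaining equation mentions T.
Bind V := op(4,leaf(2)); substituting into the remaining equation gives: op(false,tup(tup(op(op(4,leaf(2)),op(4,leaf(2))),branch(2,op(4,leaf(2)),2),tup(c,7,c)),c,false)) = S. Substituting into the earlier binding gives Y2 := tup(op(op(4,leaf(2)),op(4,leaf(2))),branch(2,op(4,leaf(2)),2),tup(c,7,c)).
Bind S := op(false,tup(tup(op(op(4,leaf(2)),op(4,leaf(2))),branch(2,op(4,leaf(2)),2),tup(c,7,c)),c,false)).
MGU = { X1 ↦ op(4,tup(4,3,c)), W ↦ tup(4,3,c), Y2 ↦ tup(op(op(4,leaf(2)),op(4,leaf(2))),branch(2,op(4,leaf(2)),2),tup(c,7,c)), U ↦ op(4,tup(4,3,c)), T ↦ op(4,tup(4,3,c)), V ↦ op(4,leaf(2)), S ↦ op(false,tup(tup(op(op(4,leaf(2)),op(4,leaf(2))),branch(2,op(4,leaf(2)),2),tup(c,7,c)),c,false)) }, so T ↦ op(4,tup(4,3,c)).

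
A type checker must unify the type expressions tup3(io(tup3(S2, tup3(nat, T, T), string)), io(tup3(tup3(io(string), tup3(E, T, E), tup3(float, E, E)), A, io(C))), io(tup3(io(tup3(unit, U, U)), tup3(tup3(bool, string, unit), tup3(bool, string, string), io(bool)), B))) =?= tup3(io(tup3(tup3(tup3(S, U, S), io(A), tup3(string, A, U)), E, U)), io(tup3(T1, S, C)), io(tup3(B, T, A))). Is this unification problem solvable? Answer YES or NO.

Decompose tup3/3: io(tup3(S2, tup3(nat, T, T), string)) =?= io(tup3(tup3(tup3(S, U, S), io(A), tup3(string, A, U)), E, U)),  io(tup3(tup3(io(string), tup3(E, T, E), tup3(float, E, E)), A, io(C))) =?= io(tup3(T1, S, C)),  io(tup3(io(tup3(unit, U, U)), tup3(tup3(bool, string, unit), tup3(bool, string, string), io(bool)), B)) =?= io(tup3(B, T, A)).
Decompose io/1: tup3(S2, tup3(nat, T, T), string) =?= tup3(tup3(tup3(S, U, S), io(A), tup3(string, A, U)), E, U).
Decompose tup3/3: S2 =?= tup3(tup3(S, U, S), io(A), tup3(string, A, U)),  tup3(nat, T, T) =?= E,  string =?= U.
Bind S2 := tup3(tup3(S, U, S), io(A), tup3(string, A, U)); no other remaining equation mentions S2.
Bind E := tup3(nat, T, T); substituting into the one remaining equation that mentions E gives: io(tup3(tup3(io(string), tup3(tup3(nat, T, T), T, tup3(nat, T, T)), tup3(float, tup3(nat, T, T), tup3(nat, T, T))), A, io(C))) =?= io(tup3(T1, S, C)).
Bind U := string; substituting into the one remaining equation that mentions U gives: io(tup3(io(tup3(unit, string, string)), tup3(tup3(bool, string, unit), tup3(bool, string, string), io(bool)), B)) =?= io(tup3(B, T, A)). Substituting into the earlier binding gives S2 := tup3(tup3(S, string, S), io(A), tup3(string, A, string)).
Decompose io/1: tup3(tup3(io(string), tup3(tup3(nat, T, T), T, tup3(nat, T, T)), tup3(float, tup3(nat, T, T), tup3(nat, T, T))), A, io(C)) =?= tup3(T1, S, C).
Decompose tup3/3: tup3(io(string), tup3(tup3(nat, T, T), T, tup3(nat, T, T)), tup3(float, tup3(nat, T, T), tup3(nat, T, T))) =?= T1,  A =?= S,  io(C) =?= C.
Bind T1 := tup3(io(string), tup3(tup3(nat, T, T), T, tup3(nat, T, T)), tup3(float, tup3(nat, T, T), tup3(nat, T, T))); no other remaining equation mentions T1.
Bind A := S; substituting into the one remaining equation that mentions A gives: io(tup3(io(tup3(unit, string, string)), tup3(tup3(bool, string, unit), tup3(bool, string, string), io(bool)), B)) =?= io(tup3(B, T, S)). Substituting into the earlier binding gives S2 := tup3(tup3(S, string, S), io(S), tup3(string, S, string)).
Occurs check fails: C occurs in io(C); the equation C =?= io(C) has no finite solution.

NO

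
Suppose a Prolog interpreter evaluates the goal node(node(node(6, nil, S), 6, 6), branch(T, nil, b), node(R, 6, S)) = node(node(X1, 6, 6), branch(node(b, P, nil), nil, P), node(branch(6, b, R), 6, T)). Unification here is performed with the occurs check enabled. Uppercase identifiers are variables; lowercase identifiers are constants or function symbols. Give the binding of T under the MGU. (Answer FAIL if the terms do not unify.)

Decompose node/3: node(node(6, nil, S), 6, 6) = node(X1, 6, 6),  branch(T, nil, b) = branch(node(b, P, nil), nil, P),  node(R, 6, S) = node(branch(6, b, R), 6, T).
Decompose node/3: node(6, nil, S) = X1,  6 = 6,  6 = 6.
Bind X1 := node(6, nil, S); no other remaining equation mentions X1.
Delete trivial equation 6 = 6.
Delete trivial equation 6 = 6.
Decompose branch/3: T = node(b, P, nil),  nil = nil,  b = P.
Bind T := node(b, P, nil); substituting into the one remaining equation that mentions T gives: node(R, 6, S) = node(branch(6, b, R), 6, node(b, P, nil)).
Delete trivial equation nil = nil.
Bind P := b; substituting into the remaining equation gives: node(R, 6, S) = node(branch(6, b, R), 6, node(b, b, nil)). Substituting into the earlier binding gives T := node(b, b, nil).
Decompose node/3: R = branch(6, b, R),  6 = 6,  S = node(b, b, nil).
Occurs check fails: R occurs in branch(6, b, R); the equation R = branch(6, b, R) has no finite solution.

FAIL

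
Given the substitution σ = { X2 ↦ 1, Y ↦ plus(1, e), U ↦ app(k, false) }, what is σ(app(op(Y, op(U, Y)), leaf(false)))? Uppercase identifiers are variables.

Replace each occurrence of Y with plus(1, e).
Replace each occurrence of U with app(k, false).
Result: app(op(plus(1, e), op(app(k, false), plus(1, e))), leaf(false)).

app(op(plus(1, e), op(app(k, false), plus(1, e))), leaf(false))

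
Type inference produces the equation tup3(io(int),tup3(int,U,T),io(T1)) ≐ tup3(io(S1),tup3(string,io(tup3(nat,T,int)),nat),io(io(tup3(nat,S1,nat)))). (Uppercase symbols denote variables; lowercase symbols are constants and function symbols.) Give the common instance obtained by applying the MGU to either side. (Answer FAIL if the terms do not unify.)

FAIL

Decompose tup3/3: io(int) ≐ io(S1),  tup3(int,U,T) ≐ tup3(string,io(tup3(nat,T,int)),nat),  io(T1) ≐ io(io(tup3(nat,S1,nat))).
Decompose io/1: int ≐ S1.
Bind S1 := int; substituting into the one remaining equation that mentions S1 gives: io(T1) ≐ io(io(tup3(nat,int,nat))).
Decompose tup3/3: int ≐ string,  U ≐ io(tup3(nat,T,int)),  T ≐ nat.
Clash: constants int and string differ; no unifier exists.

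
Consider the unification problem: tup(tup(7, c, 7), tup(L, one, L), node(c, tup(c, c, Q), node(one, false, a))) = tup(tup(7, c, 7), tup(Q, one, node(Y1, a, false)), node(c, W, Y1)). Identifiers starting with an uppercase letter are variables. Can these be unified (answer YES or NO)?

Decompose tup/3: tup(7, c, 7) = tup(7, c, 7),  tup(L, one, L) = tup(Q, one, node(Y1, a, false)),  node(c, tup(c, c, Q), node(one, false, a)) = node(c, W, Y1).
Delete trivial equation tup(7, c, 7) = tup(7, c, 7).
Decompose tup/3: L = Q,  one = one,  L = node(Y1, a, false).
Bind L := Q; substituting into the one remaining equation that mentions L gives: Q = node(Y1, a, false).
Delete trivial equation one = one.
Bind Q := node(Y1, a, false); substituting into the remaining equation gives: node(c, tup(c, c, node(Y1, a, false)), node(one, false, a)) = node(c, W, Y1). Substituting into the earlier binding gives L := node(Y1, a, false).
Decompose node/3: c = c,  tup(c, c, node(Y1, a, false)) = W,  node(one, false, a) = Y1.
Delete trivial equation c = c.
Bind W := tup(c, c, node(Y1, a, false)); no other remaining equation mentions W.
Bind Y1 := node(one, false, a). Substituting into the earlier bindings gives L := node(node(one, false, a), a, false), Q := node(node(one, false, a), a, false), W := tup(c, c, node(node(one, false, a), a, false)).
No equations remain and no clash or occurs-check failure arose, so a unifier exists.

YES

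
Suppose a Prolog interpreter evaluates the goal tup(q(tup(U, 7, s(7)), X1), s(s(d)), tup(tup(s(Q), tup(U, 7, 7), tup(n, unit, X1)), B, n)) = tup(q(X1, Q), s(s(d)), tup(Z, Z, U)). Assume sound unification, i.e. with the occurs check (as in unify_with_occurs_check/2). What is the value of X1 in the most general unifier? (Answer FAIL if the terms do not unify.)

tup(n, 7, s(7))

Decompose tup/3: q(tup(U, 7, s(7)), X1) = q(X1, Q),  s(s(d)) = s(s(d)),  tup(tup(s(Q), tup(U, 7, 7), tup(n, unit, X1)), B, n) = tup(Z, Z, U).
Decompose q/2: tup(U, 7, s(7)) = X1,  X1 = Q.
Bind X1 := tup(U, 7, s(7)); substituting into the 2 remaining equations that mention X1 gives: tup(U, 7, s(7)) = Q,  tup(tup(s(Q), tup(U, 7, 7), tup(n, unit, tup(U, 7, s(7)))), B, n) = tup(Z, Z, U).
Bind Q := tup(U, 7, s(7)); substituting into the one remaining equation that mentions Q gives: tup(tup(s(tup(U, 7, s(7))), tup(U, 7, 7), tup(n, unit, tup(U, 7, s(7)))), B, n) = tup(Z, Z, U).
Delete trivial equation s(s(d)) = s(s(d)).
Decompose tup/3: tup(s(tup(U, 7, s(7))), tup(U, 7, 7), tup(n, unit, tup(U, 7, s(7)))) = Z,  B = Z,  n = U.
Bind Z := tup(s(tup(U, 7, s(7))), tup(U, 7, 7), tup(n, unit, tup(U, 7, s(7)))); substituting into the one remaining equation that mentions Z gives: B = tup(s(tup(U, 7, s(7))), tup(U, 7, 7), tup(n, unit, tup(U, 7, s(7)))).
Bind B := tup(s(tup(U, 7, s(7))), tup(U, 7, 7), tup(n, unit, tup(U, 7, s(7)))); no other remaining equation mentions B.
Bind U := n. Substituting into the earlier bindings gives X1 := tup(n, 7, s(7)), Q := tup(n, 7, s(7)), Z := tup(s(tup(n, 7, s(7))), tup(n, 7, 7), tup(n, unit, tup(n, 7, s(7)))), B := tup(s(tup(n, 7, s(7))), tup(n, 7, 7), tup(n, unit, tup(n, 7, s(7)))).
MGU = { X1 -> tup(n, 7, s(7)), Q -> tup(n, 7, s(7)), Z -> tup(s(tup(n, 7, s(7))), tup(n, 7, 7), tup(n, unit, tup(n, 7, s(7)))), B -> tup(s(tup(n, 7, s(7))), tup(n, 7, 7), tup(n, unit, tup(n, 7, s(7)))), U -> n }, so X1 -> tup(n, 7, s(7)).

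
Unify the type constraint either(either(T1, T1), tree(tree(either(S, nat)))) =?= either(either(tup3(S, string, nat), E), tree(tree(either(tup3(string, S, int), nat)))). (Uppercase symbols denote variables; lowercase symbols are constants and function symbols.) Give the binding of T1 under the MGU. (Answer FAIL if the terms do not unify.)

FAIL

Decompose either/2: either(T1, T1) =?= either(tup3(S, string, nat), E),  tree(tree(either(S, nat))) =?= tree(tree(either(tup3(string, S, int), nat))).
Decompose either/2: T1 =?= tup3(S, string, nat),  T1 =?= E.
Bind T1 := tup3(S, string, nat); substituting into the one remaining equation that mentions T1 gives: tup3(S, string, nat) =?= E.
Bind E := tup3(S, string, nat); no other remaining equation mentions E.
Decompose tree/1: tree(either(S, nat)) =?= tree(either(tup3(string, S, int), nat)).
Decompose tree/1: either(S, nat) =?= either(tup3(string, S, int), nat).
Decompose either/2: S =?= tup3(string, S, int),  nat =?= nat.
Occurs check fails: S occurs in tup3(string, S, int); the equation S =?= tup3(string, S, int) has no finite solution.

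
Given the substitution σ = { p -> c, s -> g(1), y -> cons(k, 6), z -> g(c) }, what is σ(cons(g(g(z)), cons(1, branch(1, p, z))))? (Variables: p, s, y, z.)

Replace each occurrence of p with c.
Replace each occurrence of z with g(c).
Result: cons(g(g(g(c))), cons(1, branch(1, c, g(c)))).

cons(g(g(g(c))), cons(1, branch(1, c, g(c))))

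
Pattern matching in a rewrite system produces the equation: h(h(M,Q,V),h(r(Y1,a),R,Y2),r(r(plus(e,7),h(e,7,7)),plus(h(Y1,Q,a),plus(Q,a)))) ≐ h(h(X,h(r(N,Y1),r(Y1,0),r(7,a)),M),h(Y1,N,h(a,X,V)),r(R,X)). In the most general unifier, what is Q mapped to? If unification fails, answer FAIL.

FAIL

Decompose h/3: h(M,Q,V) ≐ h(X,h(r(N,Y1),r(Y1,0),r(7,a)),M),  h(r(Y1,a),R,Y2) ≐ h(Y1,N,h(a,X,V)),  r(r(plus(e,7),h(e,7,7)),plus(h(Y1,Q,a),plus(Q,a))) ≐ r(R,X).
Decompose h/3: M ≐ X,  Q ≐ h(r(N,Y1),r(Y1,0),r(7,a)),  V ≐ M.
Bind M := X; substituting into the one remaining equation that mentions M gives: V ≐ X.
Bind Q := h(r(N,Y1),r(Y1,0),r(7,a)); substituting into the one remaining equation that mentions Q gives: r(r(plus(e,7),h(e,7,7)),plus(h(Y1,h(r(N,Y1),r(Y1,0),r(7,a)),a),plus(h(r(N,Y1),r(Y1,0),r(7,a)),a))) ≐ r(R,X).
Bind V := X; substituting into the one remaining equation that mentions V gives: h(r(Y1,a),R,Y2) ≐ h(Y1,N,h(a,X,X)).
Decompose h/3: r(Y1,a) ≐ Y1,  R ≐ N,  Y2 ≐ h(a,X,X).
Occurs check fails: Y1 occurs in r(Y1,a); the equation Y1 ≐ r(Y1,a) has no finite solution.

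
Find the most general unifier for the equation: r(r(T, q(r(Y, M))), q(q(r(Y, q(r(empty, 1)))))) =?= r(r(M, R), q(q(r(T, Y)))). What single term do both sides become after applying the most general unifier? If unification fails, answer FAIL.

r(r(q(r(empty, 1)), q(r(q(r(empty, 1)), q(r(empty, 1))))), q(q(r(q(r(empty, 1)), q(r(empty, 1))))))

Decompose r/2: r(T, q(r(Y, M))) =?= r(M, R),  q(q(r(Y, q(r(empty, 1))))) =?= q(q(r(T, Y))).
Decompose r/2: T =?= M,  q(r(Y, M)) =?= R.
Bind T := M; substituting into the one remaining equation that mentions T gives: q(q(r(Y, q(r(empty, 1))))) =?= q(q(r(M, Y))).
Bind R := q(r(Y, M)); no other remaining equation mentions R.
Decompose q/1: q(r(Y, q(r(empty, 1)))) =?= q(r(M, Y)).
Decompose q/1: r(Y, q(r(empty, 1))) =?= r(M, Y).
Decompose r/2: Y =?= M,  q(r(empty, 1)) =?= Y.
Bind Y := M; substituting into the remaining equation gives: q(r(empty, 1)) =?= M. Substituting into the earlier binding gives R := q(r(M, M)).
Bind M := q(r(empty, 1)). Substituting into the earlier bindings gives T := q(r(empty, 1)), R := q(r(q(r(empty, 1)), q(r(empty, 1)))), Y := q(r(empty, 1)).
Applying the MGU to either side gives r(r(q(r(empty, 1)), q(r(q(r(empty, 1)), q(r(empty, 1))))), q(q(r(q(r(empty, 1)), q(r(empty, 1)))))).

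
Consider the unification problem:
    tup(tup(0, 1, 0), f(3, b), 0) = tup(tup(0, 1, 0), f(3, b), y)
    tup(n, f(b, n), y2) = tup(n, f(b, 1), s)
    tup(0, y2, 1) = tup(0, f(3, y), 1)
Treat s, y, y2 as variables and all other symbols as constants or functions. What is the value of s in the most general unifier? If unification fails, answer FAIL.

Decompose tup/3: tup(0, 1, 0) = tup(0, 1, 0),  f(3, b) = f(3, b),  0 = y.
Delete trivial equation tup(0, 1, 0) = tup(0, 1, 0).
Delete trivial equation f(3, b) = f(3, b).
Bind y := 0; substituting into the one remaining equation that mentions y gives: tup(0, y2, 1) = tup(0, f(3, 0), 1).
Decompose tup/3: n = n,  f(b, n) = f(b, 1),  y2 = s.
Delete trivial equation n = n.
Decompose f/2: b = b,  n = 1.
Delete trivial equation b = b.
Clash: constants n and 1 differ; no unifier exists.

FAIL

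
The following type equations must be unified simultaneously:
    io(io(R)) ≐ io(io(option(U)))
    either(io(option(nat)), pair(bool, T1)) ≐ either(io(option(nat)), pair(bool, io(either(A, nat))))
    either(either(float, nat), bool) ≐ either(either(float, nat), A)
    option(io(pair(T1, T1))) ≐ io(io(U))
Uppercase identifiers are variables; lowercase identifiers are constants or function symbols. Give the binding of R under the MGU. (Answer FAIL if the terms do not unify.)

FAIL

Decompose io/1: io(R) ≐ io(option(U)).
Decompose io/1: R ≐ option(U).
Bind R := option(U); no other remaining equation mentions R.
Decompose either/2: io(option(nat)) ≐ io(option(nat)),  pair(bool, T1) ≐ pair(bool, io(either(A, nat))).
Delete trivial equation io(option(nat)) ≐ io(option(nat)).
Decompose pair/2: bool ≐ bool,  T1 ≐ io(either(A, nat)).
Delete trivial equation bool ≐ bool.
Bind T1 := io(either(A, nat)); substituting into the one remaining equation that mentions T1 gives: option(io(pair(io(either(A, nat)), io(either(A, nat))))) ≐ io(io(U)).
Decompose either/2: either(float, nat) ≐ either(float, nat),  bool ≐ A.
Delete trivial equation either(float, nat) ≐ either(float, nat).
Bind A := bool; substituting into the remaining equation gives: option(io(pair(io(either(bool, nat)), io(either(bool, nat))))) ≐ io(io(U)). Substituting into the earlier binding gives T1 := io(either(bool, nat)).
Clash: head symbols differ (option/1 vs io/1); no unifier exists.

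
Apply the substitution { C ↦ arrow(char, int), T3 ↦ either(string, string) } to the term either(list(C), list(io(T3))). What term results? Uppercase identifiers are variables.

either(list(arrow(char, int)), list(io(either(string, string))))

Replace each occurrence of C with arrow(char, int).
Replace each occurrence of T3 with either(string, string).
Result: either(list(arrow(char, int)), list(io(either(string, string)))).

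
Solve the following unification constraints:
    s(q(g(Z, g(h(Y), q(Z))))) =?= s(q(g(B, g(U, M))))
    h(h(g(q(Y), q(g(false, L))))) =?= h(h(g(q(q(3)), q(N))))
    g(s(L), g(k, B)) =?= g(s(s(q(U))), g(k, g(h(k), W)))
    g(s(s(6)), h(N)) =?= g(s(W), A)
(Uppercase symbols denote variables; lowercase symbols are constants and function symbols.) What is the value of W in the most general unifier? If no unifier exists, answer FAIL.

Decompose s/1: q(g(Z, g(h(Y), q(Z)))) =?= q(g(B, g(U, M))).
Decompose q/1: g(Z, g(h(Y), q(Z))) =?= g(B, g(U, M)).
Decompose g/2: Z =?= B,  g(h(Y), q(Z)) =?= g(U, M).
Bind Z := B; substituting into the one remaining equation that mentions Z gives: g(h(Y), q(B)) =?= g(U, M).
Decompose g/2: h(Y) =?= U,  q(B) =?= M.
Bind U := h(Y); substituting into the one remaining equation that mentions U gives: g(s(L), g(k, B)) =?= g(s(s(q(h(Y)))), g(k, g(h(k), W))).
Bind M := q(B); no other remaining equation mentions M.
Decompose h/1: h(g(q(Y), q(g(false, L)))) =?= h(g(q(q(3)), q(N))).
Decompose h/1: g(q(Y), q(g(false, L))) =?= g(q(q(3)), q(N)).
Decompose g/2: q(Y) =?= q(q(3)),  q(g(false, L)) =?= q(N).
Decompose q/1: Y =?= q(3).
Bind Y := q(3); substituting into the one remaining equation that mentions Y gives: g(s(L), g(k, B)) =?= g(s(s(q(h(q(3))))), g(k, g(h(k), W))). Substituting into the earlier binding gives U := h(q(3)).
Decompose q/1: g(false, L) =?= N.
Bind N := g(false, L); substituting into the one remaining equation that mentions N gives: g(s(s(6)), h(g(false, L))) =?= g(s(W), A).
Decompose g/2: s(L) =?= s(s(q(h(q(3))))),  g(k, B) =?= g(k, g(h(k), W)).
Decompose s/1: L =?= s(q(h(q(3)))).
Bind L := s(q(h(q(3)))); substituting into the one remaining equation that mentions L gives: g(s(s(6)), h(g(false, s(q(h(q(3))))))) =?= g(s(W), A). Substituting into the earlier binding gives N := g(false, s(q(h(q(3))))).
Decompose g/2: k =?= k,  B =?= g(h(k), W).
Delete trivial equation k =?= k.
Bind B := g(h(k), W); no other remaining equation mentions B. Substituting into the earlier bindings gives Z := g(h(k), W), M := q(g(h(k), W)).
Decompose g/2: s(s(6)) =?= s(W),  h(g(false, s(q(h(q(3)))))) =?= A.
Decompose s/1: s(6) =?= W.
Bind W := s(6); no other remaining equation mentions W. Substituting into the earlier bindings gives Z := g(h(k), s(6)), M := q(g(h(k), s(6))), B := g(h(k), s(6)).
Bind A := h(g(false, s(q(h(q(3)))))).
MGU = { Z := g(h(k), s(6)), U := h(q(3)), M := q(g(h(k), s(6))), Y := q(3), N := g(false, s(q(h(q(3))))), L := s(q(h(q(3)))), B := g(h(k), s(6)), W := s(6), A := h(g(false, s(q(h(q(3)))))) }, so W := s(6).

s(6)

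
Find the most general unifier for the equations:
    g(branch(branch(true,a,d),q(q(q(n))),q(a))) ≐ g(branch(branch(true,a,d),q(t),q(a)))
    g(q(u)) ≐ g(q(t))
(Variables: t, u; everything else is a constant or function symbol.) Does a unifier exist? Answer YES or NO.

Decompose g/1: branch(branch(true,a,d),q(q(q(n))),q(a)) ≐ branch(branch(true,a,d),q(t),q(a)).
Decompose branch/3: branch(true,a,d) ≐ branch(true,a,d),  q(q(q(n))) ≐ q(t),  q(a) ≐ q(a).
Delete trivial equation branch(true,a,d) ≐ branch(true,a,d).
Decompose q/1: q(q(n)) ≐ t.
Bind t := q(q(n)); substituting into the one remaining equation that mentions t gives: g(q(u)) ≐ g(q(q(q(n)))).
Delete trivial equation q(a) ≐ q(a).
Decompose g/1: q(u) ≐ q(q(q(n))).
Decompose q/1: u ≐ q(q(n)).
Bind u := q(q(n)).
No equations remain and no clash or occurs-check failure arose, so a unifier exists.

YES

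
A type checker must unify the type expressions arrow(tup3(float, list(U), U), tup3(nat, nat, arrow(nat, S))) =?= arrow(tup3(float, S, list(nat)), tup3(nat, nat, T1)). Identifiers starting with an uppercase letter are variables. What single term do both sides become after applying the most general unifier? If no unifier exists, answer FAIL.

Decompose arrow/2: tup3(float, list(U), U) =?= tup3(float, S, list(nat)),  tup3(nat, nat, arrow(nat, S)) =?= tup3(nat, nat, T1).
Decompose tup3/3: float =?= float,  list(U) =?= S,  U =?= list(nat).
Delete trivial equation float =?= float.
Bind S := list(U); substituting into the one remaining equation that mentions S gives: tup3(nat, nat, arrow(nat, list(U))) =?= tup3(nat, nat, T1).
Bind U := list(nat); substituting into the remaining equation gives: tup3(nat, nat, arrow(nat, list(list(nat)))) =?= tup3(nat, nat, T1). Substituting into the earlier binding gives S := list(list(nat)).
Decompose tup3/3: nat =?= nat,  nat =?= nat,  arrow(nat, list(list(nat))) =?= T1.
Delete trivial equation nat =?= nat.
Delete trivial equation nat =?= nat.
Bind T1 := arrow(nat, list(list(nat))).
Applying the MGU to either side gives arrow(tup3(float, list(list(nat)), list(nat)), tup3(nat, nat, arrow(nat, list(list(nat))))).

arrow(tup3(float, list(list(nat)), list(nat)), tup3(nat, nat, arrow(nat, list(list(nat)))))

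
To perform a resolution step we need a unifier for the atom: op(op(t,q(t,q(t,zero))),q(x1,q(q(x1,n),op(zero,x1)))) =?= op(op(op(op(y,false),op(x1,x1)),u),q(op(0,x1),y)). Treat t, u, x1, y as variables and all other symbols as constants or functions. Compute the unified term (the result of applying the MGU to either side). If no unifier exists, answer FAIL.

Decompose op/2: op(t,q(t,q(t,zero))) =?= op(op(op(y,false),op(x1,x1)),u),  q(x1,q(q(x1,n),op(zero,x1))) =?= q(op(0,x1),y).
Decompose op/2: t =?= op(op(y,false),op(x1,x1)),  q(t,q(t,zero)) =?= u.
Bind t := op(op(y,false),op(x1,x1)); substituting into the one remaining equation that mentions t gives: q(op(op(y,false),op(x1,x1)),q(op(op(y,false),op(x1,x1)),zero)) =?= u.
Bind u := q(op(op(y,false),op(x1,x1)),q(op(op(y,false),op(x1,x1)),zero)); no other remaining equation mentions u.
Decompose q/2: x1 =?= op(0,x1),  q(q(x1,n),op(zero,x1)) =?= y.
Occurs check fails: x1 occurs in op(0,x1); the equation x1 =?= op(0,x1) has no finite solution.

FAIL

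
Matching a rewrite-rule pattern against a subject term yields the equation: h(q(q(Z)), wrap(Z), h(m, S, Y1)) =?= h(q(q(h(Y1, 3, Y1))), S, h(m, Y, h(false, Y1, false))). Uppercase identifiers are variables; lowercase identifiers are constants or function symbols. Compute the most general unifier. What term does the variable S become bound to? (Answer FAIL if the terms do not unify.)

FAIL

Decompose h/3: q(q(Z)) =?= q(q(h(Y1, 3, Y1))),  wrap(Z) =?= S,  h(m, S, Y1) =?= h(m, Y, h(false, Y1, false)).
Decompose q/1: q(Z) =?= q(h(Y1, 3, Y1)).
Decompose q/1: Z =?= h(Y1, 3, Y1).
Bind Z := h(Y1, 3, Y1); substituting into the one remaining equation that mentions Z gives: wrap(h(Y1, 3, Y1)) =?= S.
Bind S := wrap(h(Y1, 3, Y1)); substituting into the remaining equation gives: h(m, wrap(h(Y1, 3, Y1)), Y1) =?= h(m, Y, h(false, Y1, false)).
Decompose h/3: m =?= m,  wrap(h(Y1, 3, Y1)) =?= Y,  Y1 =?= h(false, Y1, false).
Delete trivial equation m =?= m.
Bind Y := wrap(h(Y1, 3, Y1)); no other remaining equation mentions Y.
Occurs check fails: Y1 occurs in h(false, Y1, false); the equation Y1 =?= h(false, Y1, false) has no finite solution.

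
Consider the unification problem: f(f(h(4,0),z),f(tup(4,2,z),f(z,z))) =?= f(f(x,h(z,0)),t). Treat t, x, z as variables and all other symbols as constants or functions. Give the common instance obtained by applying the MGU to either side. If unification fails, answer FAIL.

Decompose f/2: f(h(4,0),z) =?= f(x,h(z,0)),  f(tup(4,2,z),f(z,z)) =?= t.
Decompose f/2: h(4,0) =?= x,  z =?= h(z,0).
Bind x := h(4,0); no other remaining equation mentions x.
Occurs check fails: z occurs in h(z,0); the equation z =?= h(z,0) has no finite solution.

FAIL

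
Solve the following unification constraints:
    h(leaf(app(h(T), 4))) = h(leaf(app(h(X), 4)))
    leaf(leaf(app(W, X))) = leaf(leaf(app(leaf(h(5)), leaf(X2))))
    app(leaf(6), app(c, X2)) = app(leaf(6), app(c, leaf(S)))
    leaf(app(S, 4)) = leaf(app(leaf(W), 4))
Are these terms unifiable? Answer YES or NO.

Decompose h/1: leaf(app(h(T), 4)) = leaf(app(h(X), 4)).
Decompose leaf/1: app(h(T), 4) = app(h(X), 4).
Decompose app/2: h(T) = h(X),  4 = 4.
Decompose h/1: T = X.
Bind T := X; no other remaining equation mentions T.
Delete trivial equation 4 = 4.
Decompose leaf/1: leaf(app(W, X)) = leaf(app(leaf(h(5)), leaf(X2))).
Decompose leaf/1: app(W, X) = app(leaf(h(5)), leaf(X2)).
Decompose app/2: W = leaf(h(5)),  X = leaf(X2).
Bind W := leaf(h(5)); substituting into the one remaining equation that mentions W gives: leaf(app(S, 4)) = leaf(app(leaf(leaf(h(5))), 4)).
Bind X := leaf(X2); no other remaining equation mentions X. Substituting into the earlier binding gives T := leaf(X2).
Decompose app/2: leaf(6) = leaf(6),  app(c, X2) = app(c, leaf(S)).
Delete trivial equation leaf(6) = leaf(6).
Decompose app/2: c = c,  X2 = leaf(S).
Delete trivial equation c = c.
Bind X2 := leaf(S); no other remaining equation mentions X2. Substituting into the earlier bindings gives T := leaf(leaf(S)), X := leaf(leaf(S)).
Decompose leaf/1: app(S, 4) = app(leaf(leaf(h(5))), 4).
Decompose app/2: S = leaf(leaf(h(5))),  4 = 4.
Bind S := leaf(leaf(h(5))); no other remaining equation mentions S. Substituting into the earlier bindings gives T := leaf(leaf(leaf(leaf(h(5))))), X := leaf(leaf(leaf(leaf(h(5))))), X2 := leaf(leaf(leaf(h(5)))).
Delete trivial equation 4 = 4.
No equations remain and no clash or occurs-check failure arose, so a unifier exists.

YES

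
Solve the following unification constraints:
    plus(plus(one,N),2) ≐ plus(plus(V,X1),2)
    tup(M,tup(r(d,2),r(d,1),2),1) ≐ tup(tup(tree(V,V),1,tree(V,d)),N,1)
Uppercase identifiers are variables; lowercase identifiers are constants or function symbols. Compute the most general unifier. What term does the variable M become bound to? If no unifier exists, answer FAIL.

Decompose plus/2: plus(one,N) ≐ plus(V,X1),  2 ≐ 2.
Decompose plus/2: one ≐ V,  N ≐ X1.
Bind V := one; substituting into the one remaining equation that mentions V gives: tup(M,tup(r(d,2),r(d,1),2),1) ≐ tup(tup(tree(one,one),1,tree(one,d)),N,1).
Bind N := X1; substituting into the one remaining equation that mentions N gives: tup(M,tup(r(d,2),r(d,1),2),1) ≐ tup(tup(tree(one,one),1,tree(one,d)),X1,1).
Delete trivial equation 2 ≐ 2.
Decompose tup/3: M ≐ tup(tree(one,one),1,tree(one,d)),  tup(r(d,2),r(d,1),2) ≐ X1,  1 ≐ 1.
Bind M := tup(tree(one,one),1,tree(one,d)); no other remaining equation mentions M.
Bind X1 := tup(r(d,2),r(d,1),2); no other remaining equation mentions X1. Substituting into the earlier binding gives N := tup(r(d,2),r(d,1),2).
Delete trivial equation 1 ≐ 1.
MGU = { V ↦ one, N ↦ tup(r(d,2),r(d,1),2), M ↦ tup(tree(one,one),1,tree(one,d)), X1 ↦ tup(r(d,2),r(d,1),2) }, so M ↦ tup(tree(one,one),1,tree(one,d)).

tup(tree(one,one),1,tree(one,d))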